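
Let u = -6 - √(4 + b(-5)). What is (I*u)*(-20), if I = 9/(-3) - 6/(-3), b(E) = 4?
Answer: -120 - 40*√2 ≈ -176.57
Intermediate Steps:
I = -1 (I = 9*(-⅓) - 6*(-⅓) = -3 + 2 = -1)
u = -6 - 2*√2 (u = -6 - √(4 + 4) = -6 - √8 = -6 - 2*√2 ≈ -8.8284)
(I*u)*(-20) = -(-6 - 2*√2)*(-20) = (6 + 2*√2)*(-20) = -120 - 40*√2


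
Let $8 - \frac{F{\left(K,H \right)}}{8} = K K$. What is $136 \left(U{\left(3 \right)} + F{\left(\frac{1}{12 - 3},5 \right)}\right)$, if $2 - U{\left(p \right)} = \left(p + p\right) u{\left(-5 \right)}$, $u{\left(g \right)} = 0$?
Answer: $\frac{725968}{81} \approx 8962.6$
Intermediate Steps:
$F{\left(K,H \right)} = 64 - 8 K^{2}$ ($F{\left(K,H \right)} = 64 - 8 K K = 64 - 8 K^{2}$)
$U{\left(p \right)} = 2$ ($U{\left(p \right)} = 2 - \left(p + p\right) 0 = 2 - 2 p 0 = 2 - 0 = 2 + 0 = 2$)
$136 \left(U{\left(3 \right)} + F{\left(\frac{1}{12 - 3},5 \right)}\right) = 136 \left(2 + \left(64 - 8 \left(\frac{1}{12 - 3}\right)^{2}\right)\right) = 136 \left(2 + \left(64 - 8 \left(\frac{1}{9}\right)^{2}\right)\right) = 136 \left(2 + \left(64 - \frac{8}{81}\right)\right) = 136 \left(2 + \frac{5176}{81}\right) = 136 \cdot \frac{5338}{81} = \frac{725968}{81}$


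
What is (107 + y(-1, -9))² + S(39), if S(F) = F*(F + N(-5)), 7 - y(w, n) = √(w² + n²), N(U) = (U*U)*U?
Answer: 9724 - 228*√82 ≈ 7659.4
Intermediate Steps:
N(U) = U³ (N(U) = U²*U = U³)
y(w, n) = 7 - √(n² + w²) (y(w, n) = 7 - √(w² + n²) = 7 - √(n² + w²))
S(F) = F*(-125 + F) (S(F) = F*(F + (-5)³) = F*(F - 125) = F*(-125 + F))
(107 + y(-1, -9))² + S(39) = (107 + (7 - √((-9)² + (-1)²)))² + 39*(-125 + 39) = (107 + (7 - √(81 + 1)))² + 39*(-86) = (107 + (7 - √82))² - 3354 = (114 - √82)² - 3354 = -3354 + (114 - √82)²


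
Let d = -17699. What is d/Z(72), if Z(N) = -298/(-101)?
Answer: -1787599/298 ≈ -5998.7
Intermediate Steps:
Z(N) = 298/101 (Z(N) = -298*(-1/101) = 298/101)
d/Z(72) = -17699/298/101 = -17699*101/298 = -1787599/298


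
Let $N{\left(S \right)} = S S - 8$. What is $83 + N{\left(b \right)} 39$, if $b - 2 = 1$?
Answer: $122$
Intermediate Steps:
$b = 3$ ($b = 2 + 1 = 3$)
$N{\left(S \right)} = -8 + S^{2}$ ($N{\left(S \right)} = S^{2} - 8 = -8 + S^{2}$)
$83 + N{\left(b \right)} 39 = 83 + \left(-8 + 3^{2}\right) 39 = 83 + \left(-8 + 9\right) 39 = 83 + 1 \cdot 39 = 83 + 39 = 122$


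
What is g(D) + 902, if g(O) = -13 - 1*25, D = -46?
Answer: 864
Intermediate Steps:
g(O) = -38 (g(O) = -13 - 25 = -38)
g(D) + 902 = -38 + 902 = 864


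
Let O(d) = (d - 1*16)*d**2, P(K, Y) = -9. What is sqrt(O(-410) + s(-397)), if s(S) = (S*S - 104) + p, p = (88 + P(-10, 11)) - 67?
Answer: I*sqrt(71453083) ≈ 8453.0*I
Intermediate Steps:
p = 12 (p = (88 - 9) - 67 = 79 - 67 = 12)
O(d) = d**2*(-16 + d) (O(d) = (d - 16)*d**2 = (-16 + d)*d**2 = d**2*(-16 + d))
s(S) = -92 + S**2 (s(S) = (S*S - 104) + 12 = (S**2 - 104) + 12 = (-104 + S**2) + 12 = -92 + S**2)
sqrt(O(-410) + s(-397)) = sqrt((-410)**2*(-16 - 410) + (-92 + (-397)**2)) = sqrt(168100*(-426) + (-92 + 157609)) = sqrt(-71610600 + 157517) = sqrt(-71453083) = I*sqrt(71453083)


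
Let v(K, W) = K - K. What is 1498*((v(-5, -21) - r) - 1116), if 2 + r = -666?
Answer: -671104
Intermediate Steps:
v(K, W) = 0
r = -668 (r = -2 - 666 = -668)
1498*((v(-5, -21) - r) - 1116) = 1498*((0 - 1*(-668)) - 1116) = 1498*((0 + 668) - 1116) = 1498*(668 - 1116) = 1498*(-448) = -671104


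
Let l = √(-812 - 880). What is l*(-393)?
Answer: -2358*I*√47 ≈ -16166.0*I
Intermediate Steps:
l = 6*I*√47 (l = √(-1692) = 6*I*√47 ≈ 41.134*I)
l*(-393) = (6*I*√47)*(-393) = -2358*I*√47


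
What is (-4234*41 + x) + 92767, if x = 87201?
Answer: 6374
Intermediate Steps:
(-4234*41 + x) + 92767 = (-4234*41 + 87201) + 92767 = (-173594 + 87201) + 92767 = -86393 + 92767 = 6374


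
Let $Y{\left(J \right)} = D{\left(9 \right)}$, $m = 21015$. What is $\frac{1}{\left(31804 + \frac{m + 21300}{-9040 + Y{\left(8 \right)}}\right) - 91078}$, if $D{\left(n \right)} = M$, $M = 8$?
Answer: $- \frac{9032}{535405083} \approx -1.6869 \cdot 10^{-5}$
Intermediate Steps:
$D{\left(n \right)} = 8$
$Y{\left(J \right)} = 8$
$\frac{1}{\left(31804 + \frac{m + 21300}{-9040 + Y{\left(8 \right)}}\right) - 91078} = \frac{1}{\left(31804 + \frac{21015 + 21300}{-9040 + 8}\right) - 91078} = \frac{1}{\left(31804 + \frac{42315}{-9032}\right) - 91078} = \frac{1}{\left(31804 + 42315 \left(- \frac{1}{9032}\right)\right) - 91078} = \frac{1}{\left(31804 - \frac{42315}{9032}\right) - 91078} = \frac{1}{\frac{287211413}{9032} - 91078} = \frac{1}{- \frac{535405083}{9032}} = - \frac{9032}{535405083}$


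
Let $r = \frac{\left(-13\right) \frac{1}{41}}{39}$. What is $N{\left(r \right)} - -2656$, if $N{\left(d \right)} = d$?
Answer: $\frac{326687}{123} \approx 2656.0$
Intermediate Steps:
$r = - \frac{1}{123}$ ($r = \left(-13\right) \frac{1}{41} \cdot \frac{1}{39} = \left(- \frac{13}{41}\right) \frac{1}{39} = - \frac{1}{123} \approx -0.0081301$)
$N{\left(r \right)} - -2656 = - \frac{1}{123} - -2656 = - \frac{1}{123} + 2656 = \frac{326687}{123}$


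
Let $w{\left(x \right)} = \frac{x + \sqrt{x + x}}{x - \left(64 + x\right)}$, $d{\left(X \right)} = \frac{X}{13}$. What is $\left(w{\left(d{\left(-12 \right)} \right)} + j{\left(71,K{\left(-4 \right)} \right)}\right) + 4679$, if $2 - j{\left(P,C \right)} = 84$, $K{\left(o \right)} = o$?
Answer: $\frac{956179}{208} - \frac{i \sqrt{78}}{416} \approx 4597.0 - 0.02123 i$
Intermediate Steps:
$d{\left(X \right)} = \frac{X}{13}$ ($d{\left(X \right)} = X \frac{1}{13} = \frac{X}{13}$)
$j{\left(P,C \right)} = -82$ ($j{\left(P,C \right)} = 2 - 84 = -82$)
$w{\left(x \right)} = - \frac{x}{64} - \frac{\sqrt{2} \sqrt{x}}{64}$ ($w{\left(x \right)} = \frac{x + \sqrt{2 x}}{-64} = \left(x + \sqrt{2} \sqrt{x}\right) \left(- \frac{1}{64}\right) = - \frac{x}{64} - \frac{\sqrt{2} \sqrt{x}}{64}$)
$\left(w{\left(d{\left(-12 \right)} \right)} + j{\left(71,K{\left(-4 \right)} \right)}\right) + 4679 = \left(\left(- \frac{\frac{1}{13} \left(-12\right)}{64} - \frac{\sqrt{2} \sqrt{\frac{1}{13} \left(-12\right)}}{64}\right) - 82\right) + 4679 = \left(\left(\left(- \frac{1}{64}\right) \left(- \frac{12}{13}\right) - \frac{\sqrt{2} \sqrt{- \frac{12}{13}}}{64}\right) - 82\right) + 4679 = \left(\left(\frac{3}{208} - \frac{\sqrt{2} \frac{2 i \sqrt{39}}{13}}{64}\right) - 82\right) + 4679 = \left(\left(\frac{3}{208} - \frac{i \sqrt{78}}{416}\right) - 82\right) + 4679 = \left(- \frac{17053}{208} - \frac{i \sqrt{78}}{416}\right) + 4679 = \frac{956179}{208} - \frac{i \sqrt{78}}{416}$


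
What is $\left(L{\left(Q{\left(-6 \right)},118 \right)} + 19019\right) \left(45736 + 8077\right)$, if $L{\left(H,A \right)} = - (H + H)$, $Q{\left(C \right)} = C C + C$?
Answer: $1020240667$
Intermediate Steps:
$Q{\left(C \right)} = C + C^{2}$ ($Q{\left(C \right)} = C^{2} + C = C + C^{2}$)
$L{\left(H,A \right)} = - 2 H$
$\left(L{\left(Q{\left(-6 \right)},118 \right)} + 19019\right) \left(45736 + 8077\right) = \left(- 2 \left(- 6 \left(1 - 6\right)\right) + 19019\right) \left(45736 + 8077\right) = \left(- 2 \left(\left(-6\right) \left(-5\right)\right) + 19019\right) 53813 = \left(\left(-2\right) 30 + 19019\right) 53813 = \left(-60 + 19019\right) 53813 = 18959 \cdot 53813 = 1020240667$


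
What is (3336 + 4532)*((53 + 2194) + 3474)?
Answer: 45012828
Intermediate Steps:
(3336 + 4532)*((53 + 2194) + 3474) = 7868*(2247 + 3474) = 7868*5721 = 45012828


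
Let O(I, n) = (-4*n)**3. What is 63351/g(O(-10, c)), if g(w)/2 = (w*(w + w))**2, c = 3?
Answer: 7039/7925422620672 ≈ 8.8815e-10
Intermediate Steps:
O(I, n) = -64*n**3
g(w) = 8*w**4 (g(w) = 2*(w*(w + w))**2 = 2*(w*(2*w))**2 = 2*(2*w**2)**2 = 2*(4*w**4) = 8*w**4)
63351/g(O(-10, c)) = 63351/((8*(-64*3**3)**4)) = 63351/((8*(-64*27)**4)) = 63351/((8*(-1728)**4)) = 63351/((8*8916100448256)) = 63351/71328803586048 = 63351*(1/71328803586048) = 7039/7925422620672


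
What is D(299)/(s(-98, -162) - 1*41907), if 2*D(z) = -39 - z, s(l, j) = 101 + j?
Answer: 169/41968 ≈ 0.0040269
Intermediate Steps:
D(z) = -39/2 - z/2 (D(z) = (-39 - z)/2 = -39/2 - z/2)
D(299)/(s(-98, -162) - 1*41907) = (-39/2 - 1/2*299)/((101 - 162) - 1*41907) = (-39/2 - 299/2)/(-61 - 41907) = -169/(-41968) = -169*(-1/41968) = 169/41968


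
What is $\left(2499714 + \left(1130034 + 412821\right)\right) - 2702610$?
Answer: $1339959$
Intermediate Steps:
$\left(2499714 + \left(1130034 + 412821\right)\right) - 2702610 = \left(2499714 + 1542855\right) - 2702610 = 4042569 - 2702610 = 1339959$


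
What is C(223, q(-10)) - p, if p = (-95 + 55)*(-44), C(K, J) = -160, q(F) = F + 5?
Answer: -1920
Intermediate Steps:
q(F) = 5 + F
p = 1760 (p = -40*(-44) = 1760)
C(223, q(-10)) - p = -160 - 1*1760 = -160 - 1760 = -1920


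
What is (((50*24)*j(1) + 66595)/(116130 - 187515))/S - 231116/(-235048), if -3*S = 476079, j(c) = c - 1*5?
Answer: 130908293126177/133134710628282 ≈ 0.98328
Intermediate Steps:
j(c) = -5 + c (j(c) = c - 5 = -5 + c)
S = -158693 (S = -⅓*476079 = -158693)
(((50*24)*j(1) + 66595)/(116130 - 187515))/S - 231116/(-235048) = (((50*24)*(-5 + 1) + 66595)/(116130 - 187515))/(-158693) - 231116/(-235048) = ((1200*(-4) + 66595)/(-71385))*(-1/158693) - 231116*(-1/235048) = ((-4800 + 66595)*(-1/71385))*(-1/158693) + 57779/58762 = (61795*(-1/71385))*(-1/158693) + 57779/58762 = -12359/14277*(-1/158693) + 57779/58762 = 12359/2265659961 + 57779/58762 = 130908293126177/133134710628282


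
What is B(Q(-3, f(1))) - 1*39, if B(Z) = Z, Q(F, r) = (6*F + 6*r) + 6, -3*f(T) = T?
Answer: -53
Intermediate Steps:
f(T) = -T/3
Q(F, r) = 6 + 6*F + 6*r
B(Q(-3, f(1))) - 1*39 = (6 + 6*(-3) + 6*(-⅓*1)) - 1*39 = (6 - 18 + 6*(-⅓)) - 39 = (6 - 18 - 2) - 39 = -14 - 39 = -53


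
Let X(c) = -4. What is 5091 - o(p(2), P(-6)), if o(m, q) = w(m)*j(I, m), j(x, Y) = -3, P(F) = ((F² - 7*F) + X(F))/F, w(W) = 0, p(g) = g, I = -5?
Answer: 5091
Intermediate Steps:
P(F) = (-4 + F² - 7*F)/F (P(F) = ((F² - 7*F) - 4)/F = (-4 + F² - 7*F)/F)
o(m, q) = 0 (o(m, q) = 0*(-3) = 0)
5091 - o(p(2), P(-6)) = 5091 - 1*0 = 5091 + 0 = 5091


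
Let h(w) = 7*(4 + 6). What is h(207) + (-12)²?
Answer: 214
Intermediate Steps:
h(w) = 70 (h(w) = 7*10 = 70)
h(207) + (-12)² = 70 + (-12)² = 70 + 144 = 214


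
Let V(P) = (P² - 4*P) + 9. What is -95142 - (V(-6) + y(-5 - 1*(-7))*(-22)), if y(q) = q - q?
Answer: -95211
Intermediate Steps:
y(q) = 0
V(P) = 9 + P² - 4*P
-95142 - (V(-6) + y(-5 - 1*(-7))*(-22)) = -95142 - ((9 + (-6)² - 4*(-6)) + 0*(-22)) = -95142 - ((9 + 36 + 24) + 0) = -95142 - (69 + 0) = -95142 - 1*69 = -95142 - 69 = -95211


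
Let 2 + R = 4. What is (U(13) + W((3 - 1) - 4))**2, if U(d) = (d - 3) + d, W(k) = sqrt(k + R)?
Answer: 529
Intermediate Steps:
R = 2 (R = -2 + 4 = 2)
W(k) = sqrt(2 + k) (W(k) = sqrt(k + 2) = sqrt(2 + k))
U(d) = -3 + 2*d (U(d) = (-3 + d) + d = -3 + 2*d)
(U(13) + W((3 - 1) - 4))**2 = ((-3 + 2*13) + sqrt(2 + ((3 - 1) - 4)))**2 = ((-3 + 26) + sqrt(2 + (2 - 4)))**2 = (23 + sqrt(2 - 2))**2 = (23 + sqrt(0))**2 = (23 + 0)**2 = 23**2 = 529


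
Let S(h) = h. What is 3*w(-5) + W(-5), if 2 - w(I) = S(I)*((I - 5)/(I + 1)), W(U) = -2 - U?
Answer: 93/2 ≈ 46.500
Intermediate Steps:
w(I) = 2 - I*(-5 + I)/(1 + I) (w(I) = 2 - I*(I - 5)/(I + 1) = 2 - I*(-5 + I)/(1 + I))
3*w(-5) + W(-5) = 3*((2 - 1*(-5)² + 7*(-5))/(1 - 5)) + (-2 - 1*(-5)) = 3*((2 - 1*25 - 35)/(-4)) + (-2 + 5) = 3*(-(2 - 25 - 35)/4) + 3 = 3*(-¼*(-58)) + 3 = 3*(29/2) + 3 = 87/2 + 3 = 93/2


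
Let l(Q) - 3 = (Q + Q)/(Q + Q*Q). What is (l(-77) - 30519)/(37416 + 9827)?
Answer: -1159609/1795234 ≈ -0.64594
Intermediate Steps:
l(Q) = 3 + 2*Q/(Q + Q²) (l(Q) = 3 + (Q + Q)/(Q + Q*Q) = 3 + (2*Q)/(Q + Q²) = 3 + 2*Q/(Q + Q²))
(l(-77) - 30519)/(37416 + 9827) = ((5 + 3*(-77))/(1 - 77) - 30519)/(37416 + 9827) = ((5 - 231)/(-76) - 30519)/47243 = (-1/76*(-226) - 30519)*(1/47243) = (113/38 - 30519)*(1/47243) = -1159609/38*1/47243 = -1159609/1795234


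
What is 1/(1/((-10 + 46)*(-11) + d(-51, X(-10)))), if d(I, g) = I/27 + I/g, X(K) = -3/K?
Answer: -5111/9 ≈ -567.89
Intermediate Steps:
d(I, g) = I/27 + I/g (d(I, g) = I*(1/27) + I/g = I/27 + I/g)
1/(1/((-10 + 46)*(-11) + d(-51, X(-10)))) = 1/(1/((-10 + 46)*(-11) + ((1/27)*(-51) - 51/((-3/(-10)))))) = 1/(1/(36*(-11) + (-17/9 - 51/((-3*(-1/10)))))) = 1/(1/(-396 + (-17/9 - 51/3/10))) = 1/(1/(-396 + (-17/9 - 51*10/3))) = 1/(1/(-396 + (-17/9 - 170))) = 1/(1/(-396 - 1547/9)) = 1/(1/(-5111/9)) = 1/(-9/5111) = -5111/9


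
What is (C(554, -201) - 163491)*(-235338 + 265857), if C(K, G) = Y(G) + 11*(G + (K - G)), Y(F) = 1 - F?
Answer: -4797434205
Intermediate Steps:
C(K, G) = 1 - G + 11*K (C(K, G) = (1 - G) + 11*(G + (K - G)) = (1 - G) + 11*K = 1 - G + 11*K)
(C(554, -201) - 163491)*(-235338 + 265857) = ((1 - 1*(-201) + 11*554) - 163491)*(-235338 + 265857) = ((1 + 201 + 6094) - 163491)*30519 = (6296 - 163491)*30519 = -157195*30519 = -4797434205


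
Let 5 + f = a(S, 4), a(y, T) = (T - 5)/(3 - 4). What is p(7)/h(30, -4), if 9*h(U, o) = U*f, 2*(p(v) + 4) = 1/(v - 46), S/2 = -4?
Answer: 313/1040 ≈ 0.30096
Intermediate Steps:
S = -8 (S = 2*(-4) = -8)
a(y, T) = 5 - T (a(y, T) = (-5 + T)/(-1) = (-5 + T)*(-1) = 5 - T)
f = -4 (f = -5 + (5 - 1*4) = -5 + (5 - 4) = -5 + 1 = -4)
p(v) = -4 + 1/(2*(-46 + v)) (p(v) = -4 + 1/(2*(v - 46)) = -4 + 1/(2*(-46 + v)))
h(U, o) = -4*U/9 (h(U, o) = (U*(-4))/9 = (-4*U)/9 = -4*U/9)
p(7)/h(30, -4) = ((369 - 8*7)/(2*(-46 + 7)))/((-4/9*30)) = ((½)*(369 - 56)/(-39))/(-40/3) = ((½)*(-1/39)*313)*(-3/40) = -313/78*(-3/40) = 313/1040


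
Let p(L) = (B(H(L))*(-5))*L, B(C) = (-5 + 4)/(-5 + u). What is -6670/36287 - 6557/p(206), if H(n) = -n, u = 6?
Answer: -244803959/37375610 ≈ -6.5498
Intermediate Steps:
B(C) = -1 (B(C) = (-5 + 4)/(-5 + 6) = -1/1 = -1*1 = -1)
p(L) = 5*L (p(L) = (-1*(-5))*L = 5*L)
-6670/36287 - 6557/p(206) = -6670/36287 - 6557/(5*206) = -6670*1/36287 - 6557/1030 = -6670/36287 - 6557*1/1030 = -6670/36287 - 6557/1030 = -244803959/37375610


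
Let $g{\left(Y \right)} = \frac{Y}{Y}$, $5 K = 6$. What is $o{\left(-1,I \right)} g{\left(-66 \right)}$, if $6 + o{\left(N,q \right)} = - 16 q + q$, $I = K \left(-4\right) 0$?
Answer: $-6$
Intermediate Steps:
$K = \frac{6}{5}$ ($K = \frac{1}{5} \cdot 6 = \frac{6}{5} \approx 1.2$)
$g{\left(Y \right)} = 1$
$I = 0$ ($I = \frac{6}{5} \left(-4\right) 0 = \left(- \frac{24}{5}\right) 0 = 0$)
$o{\left(N,q \right)} = -6 - 15 q$ ($o{\left(N,q \right)} = -6 + \left(- 16 q + q\right) = -6 - 15 q$)
$o{\left(-1,I \right)} g{\left(-66 \right)} = \left(-6 - 0\right) 1 = \left(-6 + 0\right) 1 = \left(-6\right) 1 = -6$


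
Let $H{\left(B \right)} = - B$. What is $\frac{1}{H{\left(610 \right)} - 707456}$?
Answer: $- \frac{1}{708066} \approx -1.4123 \cdot 10^{-6}$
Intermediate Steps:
$\frac{1}{H{\left(610 \right)} - 707456} = \frac{1}{\left(-1\right) 610 - 707456} = \frac{1}{-610 - 707456} = \frac{1}{-708066} = - \frac{1}{708066}$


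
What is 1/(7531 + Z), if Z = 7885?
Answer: 1/15416 ≈ 6.4868e-5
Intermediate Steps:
1/(7531 + Z) = 1/(7531 + 7885) = 1/15416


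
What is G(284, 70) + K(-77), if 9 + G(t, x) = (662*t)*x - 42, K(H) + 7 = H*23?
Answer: 13158731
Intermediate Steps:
K(H) = -7 + 23*H (K(H) = -7 + H*23 = -7 + 23*H)
G(t, x) = -51 + 662*t*x (G(t, x) = -9 + ((662*t)*x - 42) = -9 + (662*t*x - 42) = -9 + (-42 + 662*t*x) = -51 + 662*t*x)
G(284, 70) + K(-77) = (-51 + 662*284*70) + (-7 + 23*(-77)) = (-51 + 13160560) + (-7 - 1771) = 13160509 - 1778 = 13158731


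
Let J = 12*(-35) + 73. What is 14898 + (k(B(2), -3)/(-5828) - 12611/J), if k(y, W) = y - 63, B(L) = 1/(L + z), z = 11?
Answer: 196312886317/13145054 ≈ 14934.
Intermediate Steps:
B(L) = 1/(11 + L) (B(L) = 1/(L + 11) = 1/(11 + L))
k(y, W) = -63 + y
J = -347 (J = -420 + 73 = -347)
14898 + (k(B(2), -3)/(-5828) - 12611/J) = 14898 + ((-63 + 1/(11 + 2))/(-5828) - 12611/(-347)) = 14898 + ((-63 + 1/13)*(-1/5828) - 12611*(-1/347)) = 14898 + ((-63 + 1/13)*(-1/5828) + 12611/347) = 14898 + (-818/13*(-1/5828) + 12611/347) = 14898 + (409/37882 + 12611/347) = 14898 + 477871825/13145054 = 196312886317/13145054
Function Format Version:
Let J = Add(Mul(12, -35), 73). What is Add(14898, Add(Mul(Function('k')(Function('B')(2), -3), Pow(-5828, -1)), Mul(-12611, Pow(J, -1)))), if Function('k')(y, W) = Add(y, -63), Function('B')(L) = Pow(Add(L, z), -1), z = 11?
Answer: Rational(196312886317, 13145054) ≈ 14934.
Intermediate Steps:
Function('B')(L) = Pow(Add(11, L), -1) (Function('B')(L) = Pow(Add(L, 11), -1) = Pow(Add(11, L), -1))
Function('k')(y, W) = Add(-63, y)
J = -347 (J = Add(-420, 73) = -347)
Add(14898, Add(Mul(Function('k')(Function('B')(2), -3), Pow(-5828, -1)), Mul(-12611, Pow(J, -1)))) = Add(14898, Add(Mul(Add(-63, Pow(Add(11, 2), -1)), Pow(-5828, -1)), Mul(-12611, Pow(-347, -1)))) = Add(14898, Add(Mul(Add(-63, Pow(13, -1)), Rational(-1, 5828)), Mul(-12611, Rational(-1, 347)))) = Add(14898, Add(Mul(Add(-63, Rational(1, 13)), Rational(-1, 5828)), Rational(12611, 347))) = Add(14898, Add(Mul(Rational(-818, 13), Rational(-1, 5828)), Rational(12611, 347))) = Add(14898, Add(Rational(409, 37882), Rational(12611, 347))) = Add(14898, Rational(477871825, 13145054)) = Rational(196312886317, 13145054)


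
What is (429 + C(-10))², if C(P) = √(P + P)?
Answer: 184021 + 1716*I*√5 ≈ 1.8402e+5 + 3837.1*I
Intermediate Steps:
C(P) = √2*√P (C(P) = √(2*P) = √2*√P)
(429 + C(-10))² = (429 + √2*√(-10))² = (429 + √2*(I*√10))² = (429 + 2*I*√5)²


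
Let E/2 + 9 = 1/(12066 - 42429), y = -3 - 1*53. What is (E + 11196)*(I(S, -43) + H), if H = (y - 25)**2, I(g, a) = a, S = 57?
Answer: 2212193635016/30363 ≈ 7.2858e+7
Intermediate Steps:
y = -56 (y = -3 - 53 = -56)
E = -546536/30363 (E = -18 + 2/(12066 - 42429) = -18 + 2/(-30363) = -18 + 2*(-1/30363) = -18 - 2/30363 = -546536/30363 ≈ -18.000)
H = 6561 (H = (-56 - 25)**2 = (-81)**2 = 6561)
(E + 11196)*(I(S, -43) + H) = (-546536/30363 + 11196)*(-43 + 6561) = (339397612/30363)*6518 = 2212193635016/30363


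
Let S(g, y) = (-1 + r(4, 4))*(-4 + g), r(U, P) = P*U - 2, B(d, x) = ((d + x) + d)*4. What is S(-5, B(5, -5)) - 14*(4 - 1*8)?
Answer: -61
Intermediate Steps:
B(d, x) = 4*x + 8*d (B(d, x) = (x + 2*d)*4 = 4*x + 8*d)
r(U, P) = -2 + P*U
S(g, y) = -52 + 13*g (S(g, y) = (-1 + (-2 + 4*4))*(-4 + g) = (-1 + (-2 + 16))*(-4 + g) = (-1 + 14)*(-4 + g) = 13*(-4 + g) = -52 + 13*g)
S(-5, B(5, -5)) - 14*(4 - 1*8) = (-52 + 13*(-5)) - 14*(4 - 1*8) = (-52 - 65) - 14*(4 - 8) = -117 - 14*(-4) = -117 + 56 = -61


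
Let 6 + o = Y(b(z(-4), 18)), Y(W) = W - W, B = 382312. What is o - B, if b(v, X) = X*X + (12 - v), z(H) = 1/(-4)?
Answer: -382318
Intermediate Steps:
z(H) = -¼ (z(H) = 1*(-¼) = -¼)
b(v, X) = 12 + X² - v (b(v, X) = X² + (12 - v) = 12 + X² - v)
Y(W) = 0
o = -6 (o = -6 + 0 = -6)
o - B = -6 - 1*382312 = -6 - 382312 = -382318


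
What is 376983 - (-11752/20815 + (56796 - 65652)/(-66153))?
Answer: 173032214845867/458991565 ≈ 3.7698e+5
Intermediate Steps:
376983 - (-11752/20815 + (56796 - 65652)/(-66153)) = 376983 - (-11752*1/20815 - 8856*(-1/66153)) = 376983 - (-11752/20815 + 2952/22051) = 376983 - 1*(-197697472/458991565) = 376983 + 197697472/458991565 = 173032214845867/458991565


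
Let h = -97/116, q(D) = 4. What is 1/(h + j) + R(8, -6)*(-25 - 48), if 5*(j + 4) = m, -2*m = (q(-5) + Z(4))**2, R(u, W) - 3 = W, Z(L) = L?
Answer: 1426643/6517 ≈ 218.91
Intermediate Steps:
h = -97/116 (h = -97*1/116 = -97/116 ≈ -0.83621)
R(u, W) = 3 + W
m = -32 (m = -(4 + 4)**2/2 = -1/2*8**2 = -1/2*64 = -32)
j = -52/5 (j = -4 + (1/5)*(-32) = -4 - 32/5 = -52/5 ≈ -10.400)
1/(h + j) + R(8, -6)*(-25 - 48) = 1/(-97/116 - 52/5) + (3 - 6)*(-25 - 48) = 1/(-6517/580) - 3*(-73) = -580/6517 + 219 = 1426643/6517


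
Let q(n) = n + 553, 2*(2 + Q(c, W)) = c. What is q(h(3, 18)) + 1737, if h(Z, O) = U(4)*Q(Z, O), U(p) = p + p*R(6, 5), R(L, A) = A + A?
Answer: 2268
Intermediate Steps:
Q(c, W) = -2 + c/2
R(L, A) = 2*A
U(p) = 11*p (U(p) = p + p*(2*5) = p + p*10 = p + 10*p = 11*p)
h(Z, O) = -88 + 22*Z (h(Z, O) = (11*4)*(-2 + Z/2) = 44*(-2 + Z/2) = -88 + 22*Z)
q(n) = 553 + n
q(h(3, 18)) + 1737 = (553 + (-88 + 22*3)) + 1737 = (553 + (-88 + 66)) + 1737 = (553 - 22) + 1737 = 531 + 1737 = 2268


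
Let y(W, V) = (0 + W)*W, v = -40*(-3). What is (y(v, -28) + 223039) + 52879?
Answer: 290318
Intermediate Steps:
v = 120
y(W, V) = W**2 (y(W, V) = W*W = W**2)
(y(v, -28) + 223039) + 52879 = (120**2 + 223039) + 52879 = (14400 + 223039) + 52879 = 237439 + 52879 = 290318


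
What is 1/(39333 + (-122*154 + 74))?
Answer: 1/20619 ≈ 4.8499e-5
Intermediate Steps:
1/(39333 + (-122*154 + 74)) = 1/(39333 + (-18788 + 74)) = 1/(39333 - 18714) = 1/20619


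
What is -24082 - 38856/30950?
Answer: -372688378/15475 ≈ -24083.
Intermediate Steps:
-24082 - 38856/30950 = -24082 - 38856*1/30950 = -24082 - 19428/15475 = -372688378/15475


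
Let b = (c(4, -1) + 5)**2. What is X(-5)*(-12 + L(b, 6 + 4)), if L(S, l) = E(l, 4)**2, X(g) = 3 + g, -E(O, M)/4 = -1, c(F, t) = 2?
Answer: -8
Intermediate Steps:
E(O, M) = 4 (E(O, M) = -4*(-1) = 4)
b = 49 (b = (2 + 5)**2 = 7**2 = 49)
L(S, l) = 16 (L(S, l) = 4**2 = 16)
X(-5)*(-12 + L(b, 6 + 4)) = (3 - 5)*(-12 + 16) = -2*4 = -8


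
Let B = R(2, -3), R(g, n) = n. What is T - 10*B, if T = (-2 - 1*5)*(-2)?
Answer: 44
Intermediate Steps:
B = -3
T = 14 (T = (-2 - 5)*(-2) = -7*(-2) = 14)
T - 10*B = 14 - 10*(-3) = 14 + 30 = 44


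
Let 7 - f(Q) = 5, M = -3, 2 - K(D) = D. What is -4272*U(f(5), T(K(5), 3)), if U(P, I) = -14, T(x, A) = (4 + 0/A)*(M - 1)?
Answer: 59808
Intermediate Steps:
K(D) = 2 - D
T(x, A) = -16 (T(x, A) = (4 + 0/A)*(-3 - 1) = (4 + 0)*(-4) = 4*(-4) = -16)
f(Q) = 2 (f(Q) = 7 - 1*5 = 7 - 5 = 2)
-4272*U(f(5), T(K(5), 3)) = -4272*(-14) = 59808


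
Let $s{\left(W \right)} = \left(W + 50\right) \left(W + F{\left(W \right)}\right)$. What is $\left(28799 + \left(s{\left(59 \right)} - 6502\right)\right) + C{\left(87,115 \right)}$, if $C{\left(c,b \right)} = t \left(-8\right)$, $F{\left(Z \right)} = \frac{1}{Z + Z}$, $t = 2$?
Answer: $\frac{3388125}{118} \approx 28713.0$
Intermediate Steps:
$F{\left(Z \right)} = \frac{1}{2 Z}$
$C{\left(c,b \right)} = -16$ ($C{\left(c,b \right)} = 2 \left(-8\right) = -16$)
$s{\left(W \right)} = \left(50 + W\right) \left(W + \frac{1}{2 W}\right)$ ($s{\left(W \right)} = \left(W + 50\right) \left(W + \frac{1}{2 W}\right) = \left(50 + W\right) \left(W + \frac{1}{2 W}\right)$)
$\left(28799 + \left(s{\left(59 \right)} - 6502\right)\right) + C{\left(87,115 \right)} = \left(28799 + \left(\left(\frac{1}{2} + 59^{2} + \frac{25}{59} + 50 \cdot 59\right) - 6502\right)\right) - 16 = \left(28799 + \left(\left(\frac{1}{2} + 3481 + 25 \cdot \frac{1}{59} + 2950\right) - 6502\right)\right) - 16 = \left(28799 + \left(\left(\frac{1}{2} + 3481 + \frac{25}{59} + 2950\right) - 6502\right)\right) - 16 = \left(28799 + \left(\frac{758967}{118} - 6502\right)\right) - 16 = \left(28799 - \frac{8269}{118}\right) - 16 = \frac{3390013}{118} - 16 = \frac{3388125}{118}$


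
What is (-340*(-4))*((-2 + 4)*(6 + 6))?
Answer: 32640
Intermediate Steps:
(-340*(-4))*((-2 + 4)*(6 + 6)) = 1360*(2*12) = 1360*24 = 32640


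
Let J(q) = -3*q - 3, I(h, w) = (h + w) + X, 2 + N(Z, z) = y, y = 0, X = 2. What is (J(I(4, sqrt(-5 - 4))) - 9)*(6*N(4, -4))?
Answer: 360 + 108*I ≈ 360.0 + 108.0*I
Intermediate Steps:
N(Z, z) = -2 (N(Z, z) = -2 + 0 = -2)
I(h, w) = 2 + h + w (I(h, w) = (h + w) + 2 = 2 + h + w)
J(q) = -3 - 3*q
(J(I(4, sqrt(-5 - 4))) - 9)*(6*N(4, -4)) = ((-3 - 3*(2 + 4 + sqrt(-5 - 4))) - 9)*(6*(-2)) = ((-3 - 3*(2 + 4 + sqrt(-9))) - 9)*(-12) = ((-3 - 3*(2 + 4 + 3*I)) - 9)*(-12) = ((-3 - 3*(6 + 3*I)) - 9)*(-12) = ((-3 + (-18 - 9*I)) - 9)*(-12) = ((-21 - 9*I) - 9)*(-12) = (-30 - 9*I)*(-12) = 360 + 108*I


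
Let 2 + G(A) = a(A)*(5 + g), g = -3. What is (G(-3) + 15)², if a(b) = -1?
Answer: 121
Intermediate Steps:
G(A) = -4 (G(A) = -2 - (5 - 3) = -2 - 1*2 = -2 - 2 = -4)
(G(-3) + 15)² = (-4 + 15)² = 11² = 121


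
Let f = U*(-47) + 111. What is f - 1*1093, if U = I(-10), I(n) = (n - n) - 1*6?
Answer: -700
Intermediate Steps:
I(n) = -6 (I(n) = 0 - 6 = -6)
U = -6
f = 393 (f = -6*(-47) + 111 = 282 + 111 = 393)
f - 1*1093 = 393 - 1*1093 = 393 - 1093 = -700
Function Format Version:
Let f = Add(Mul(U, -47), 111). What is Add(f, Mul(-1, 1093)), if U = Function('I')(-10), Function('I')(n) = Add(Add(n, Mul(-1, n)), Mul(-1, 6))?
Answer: -700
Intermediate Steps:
Function('I')(n) = -6 (Function('I')(n) = Add(0, -6) = -6)
U = -6
f = 393 (f = Add(Mul(-6, -47), 111) = Add(282, 111) = 393)
Add(f, Mul(-1, 1093)) = Add(393, Mul(-1, 1093)) = Add(393, -1093) = -700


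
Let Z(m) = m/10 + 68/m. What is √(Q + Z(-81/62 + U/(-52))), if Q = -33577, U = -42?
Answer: I*√22120992488784930/810030 ≈ 183.61*I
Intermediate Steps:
Z(m) = 68/m + m/10 (Z(m) = m*(⅒) + 68/m = m/10 + 68/m = 68/m + m/10)
√(Q + Z(-81/62 + U/(-52))) = √(-33577 + (68/(-81/62 - 42/(-52)) + (-81/62 - 42/(-52))/10)) = √(-33577 + (68/(-81*1/62 - 42*(-1/52)) + (-81*1/62 - 42*(-1/52))/10)) = √(-33577 + (68/(-81/62 + 21/26) + (-81/62 + 21/26)/10)) = √(-33577 + (68/(-201/403) + (⅒)*(-201/403))) = √(-33577 + (68*(-403/201) - 201/4030)) = √(-33577 + (-27404/201 - 201/4030)) = √(-33577 - 110478521/810030) = √(-27308855831/810030) = I*√22120992488784930/810030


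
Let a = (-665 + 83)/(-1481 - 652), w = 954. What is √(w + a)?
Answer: 2*√13400138/237 ≈ 30.891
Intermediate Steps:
a = 194/711 (a = -582/(-2133) = -582*(-1/2133) = 194/711 ≈ 0.27286)
√(w + a) = √(954 + 194/711) = √(678488/711) = 2*√13400138/237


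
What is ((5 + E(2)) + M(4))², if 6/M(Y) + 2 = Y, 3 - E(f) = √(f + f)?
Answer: 81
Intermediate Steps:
E(f) = 3 - √2*√f (E(f) = 3 - √(f + f) = 3 - √(2*f) = 3 - √2*√f)
M(Y) = 6/(-2 + Y)
((5 + E(2)) + M(4))² = ((5 + (3 - √2*√2)) + 6/(-2 + 4))² = ((5 + (3 - 2)) + 6/2)² = ((5 + 1) + 6*(½))² = (6 + 3)² = 9² = 81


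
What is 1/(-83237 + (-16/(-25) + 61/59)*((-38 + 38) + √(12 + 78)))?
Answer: -36218499625/3014719143558827 - 2185065*√10/3014719143558827 ≈ -1.2016e-5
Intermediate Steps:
1/(-83237 + (-16/(-25) + 61/59)*((-38 + 38) + √(12 + 78))) = 1/(-83237 + (-16*(-1/25) + 61*(1/59))*(0 + √90)) = 1/(-83237 + (16/25 + 61/59)*(0 + 3*√10)) = 1/(-83237 + 2469*(3*√10)/1475) = 1/(-83237 + 7407*√10/1475)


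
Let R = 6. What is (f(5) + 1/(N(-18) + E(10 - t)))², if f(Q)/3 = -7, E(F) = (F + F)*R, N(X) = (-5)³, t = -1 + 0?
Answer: 21316/49 ≈ 435.02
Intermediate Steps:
t = -1
N(X) = -125
E(F) = 12*F (E(F) = (F + F)*6 = (2*F)*6 = 12*F)
f(Q) = -21 (f(Q) = 3*(-7) = -21)
(f(5) + 1/(N(-18) + E(10 - t)))² = (-21 + 1/(-125 + 12*(10 - 1*(-1))))² = (-21 + 1/(-125 + 12*(10 + 1)))² = (-21 + 1/(-125 + 12*11))² = (-21 + 1/(-125 + 132))² = (-21 + 1/7)² = (-21 + ⅐)² = (-146/7)² = 21316/49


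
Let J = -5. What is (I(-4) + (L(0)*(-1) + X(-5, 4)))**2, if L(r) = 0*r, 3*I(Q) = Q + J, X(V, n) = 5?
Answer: 4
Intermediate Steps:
I(Q) = -5/3 + Q/3 (I(Q) = (Q - 5)/3 = (-5 + Q)/3 = -5/3 + Q/3)
L(r) = 0
(I(-4) + (L(0)*(-1) + X(-5, 4)))**2 = ((-5/3 + (1/3)*(-4)) + (0*(-1) + 5))**2 = ((-5/3 - 4/3) + (0 + 5))**2 = (-3 + 5)**2 = 2**2 = 4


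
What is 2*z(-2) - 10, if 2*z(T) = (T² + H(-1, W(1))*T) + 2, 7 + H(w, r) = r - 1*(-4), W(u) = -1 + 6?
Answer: -8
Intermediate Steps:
W(u) = 5
H(w, r) = -3 + r (H(w, r) = -7 + (r - 1*(-4)) = -7 + (r + 4) = -7 + (4 + r) = -3 + r)
z(T) = 1 + T + T²/2 (z(T) = ((T² + (-3 + 5)*T) + 2)/2 = ((T² + 2*T) + 2)/2 = (2 + T² + 2*T)/2 = 1 + T + T²/2)
2*z(-2) - 10 = 2*(1 - 2 + (½)*(-2)²) - 10 = 2*(1 - 2 + (½)*4) - 10 = 2*(1 - 2 + 2) - 10 = 2*1 - 10 = 2 - 10 = -8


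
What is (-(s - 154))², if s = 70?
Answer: 7056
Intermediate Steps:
(-(s - 154))² = (-(70 - 154))² = (-1*(-84))² = 84² = 7056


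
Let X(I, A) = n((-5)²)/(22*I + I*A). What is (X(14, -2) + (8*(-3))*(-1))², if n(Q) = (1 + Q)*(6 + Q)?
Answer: 14160169/19600 ≈ 722.46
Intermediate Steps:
X(I, A) = 806/(22*I + A*I) (X(I, A) = (6 + ((-5)²)² + 7*(-5)²)/(22*I + I*A) = (6 + 25² + 7*25)/(22*I + A*I) = (6 + 625 + 175)/(22*I + A*I) = 806/(22*I + A*I))
(X(14, -2) + (8*(-3))*(-1))² = (806/(14*(22 - 2)) + (8*(-3))*(-1))² = (806*(1/14)/20 - 24*(-1))² = (806*(1/14)*(1/20) + 24)² = (403/140 + 24)² = (3763/140)² = 14160169/19600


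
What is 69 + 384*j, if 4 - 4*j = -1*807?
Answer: 77925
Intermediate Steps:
j = 811/4 (j = 1 - (-1)*807/4 = 1 - ¼*(-807) = 1 + 807/4 = 811/4 ≈ 202.75)
69 + 384*j = 69 + 384*(811/4) = 69 + 77856 = 77925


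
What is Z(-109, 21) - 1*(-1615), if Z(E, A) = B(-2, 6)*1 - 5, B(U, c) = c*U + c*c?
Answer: 1634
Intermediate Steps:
B(U, c) = c**2 + U*c (B(U, c) = U*c + c**2 = c**2 + U*c)
Z(E, A) = 19 (Z(E, A) = (6*(-2 + 6))*1 - 5 = (6*4)*1 - 5 = 24*1 - 5 = 24 - 5 = 19)
Z(-109, 21) - 1*(-1615) = 19 - 1*(-1615) = 19 + 1615 = 1634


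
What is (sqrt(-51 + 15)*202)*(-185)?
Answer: -224220*I ≈ -2.2422e+5*I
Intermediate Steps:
(sqrt(-51 + 15)*202)*(-185) = (sqrt(-36)*202)*(-185) = ((6*I)*202)*(-185) = (1212*I)*(-185) = -224220*I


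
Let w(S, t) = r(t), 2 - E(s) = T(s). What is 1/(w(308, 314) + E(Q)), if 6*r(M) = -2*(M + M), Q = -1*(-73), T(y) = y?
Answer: -3/841 ≈ -0.0035672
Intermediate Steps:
Q = 73
E(s) = 2 - s
r(M) = -2*M/3 (r(M) = (-2*(M + M))/6 = (-4*M)/6 = -2*M/3)
w(S, t) = -2*t/3
1/(w(308, 314) + E(Q)) = 1/(-2/3*314 + (2 - 1*73)) = 1/(-628/3 + (2 - 73)) = 1/(-628/3 - 71) = 1/(-841/3) = -3/841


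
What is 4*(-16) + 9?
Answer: -55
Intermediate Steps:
4*(-16) + 9 = -64 + 9 = -55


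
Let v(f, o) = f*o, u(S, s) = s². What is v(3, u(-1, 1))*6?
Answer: 18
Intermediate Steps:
v(3, u(-1, 1))*6 = (3*1²)*6 = (3*1)*6 = 3*6 = 18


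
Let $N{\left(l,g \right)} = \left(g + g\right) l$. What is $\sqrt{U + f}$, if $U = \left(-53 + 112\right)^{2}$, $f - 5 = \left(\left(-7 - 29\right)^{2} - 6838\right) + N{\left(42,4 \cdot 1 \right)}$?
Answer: $2 i \sqrt{430} \approx 41.473 i$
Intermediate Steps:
$N{\left(l,g \right)} = 2 g l$
$f = -5201$ ($f = 5 - \left(6838 - \left(-7 - 29\right)^{2} - 2 \cdot 4 \cdot 1 \cdot 42\right) = 5 - \left(6838 - 1296 - 336\right) = 5 + \left(\left(1296 - 6838\right) + 336\right) = 5 + \left(-5542 + 336\right) = 5 - 5206 = -5201$)
$U = 3481$ ($U = 59^{2} = 3481$)
$\sqrt{U + f} = \sqrt{3481 - 5201} = \sqrt{-1720} = 2 i \sqrt{430}$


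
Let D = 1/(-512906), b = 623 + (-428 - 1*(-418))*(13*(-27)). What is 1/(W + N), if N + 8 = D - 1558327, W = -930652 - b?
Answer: -512906/1278736206721 ≈ -4.0110e-7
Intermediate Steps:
b = 4133 (b = 623 + (-428 + 418)*(-351) = 623 - 10*(-351) = 623 + 3510 = 4133)
W = -934785 (W = -930652 - 1*4133 = -930652 - 4133 = -934785)
D = -1/512906 ≈ -1.9497e-6
N = -799279371511/512906 (N = -8 + (-1/512906 - 1558327) = -8 - 799275268263/512906 = -799279371511/512906 ≈ -1.5583e+6)
1/(W + N) = 1/(-934785 - 799279371511/512906) = 1/(-1278736206721/512906) = -512906/1278736206721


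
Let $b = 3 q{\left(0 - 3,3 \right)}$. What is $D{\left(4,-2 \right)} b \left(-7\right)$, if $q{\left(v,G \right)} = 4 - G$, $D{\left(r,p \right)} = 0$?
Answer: $0$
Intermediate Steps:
$b = 3$ ($b = 3 \left(4 - 3\right) = 3 \cdot 1 = 3$)
$D{\left(4,-2 \right)} b \left(-7\right) = 0 \cdot 3 \left(-7\right) = 0 \left(-7\right) = 0$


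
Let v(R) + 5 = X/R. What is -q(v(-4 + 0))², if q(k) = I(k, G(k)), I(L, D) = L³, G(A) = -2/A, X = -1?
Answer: -47045881/4096 ≈ -11486.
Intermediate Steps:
v(R) = -5 - 1/R
q(k) = k³
-q(v(-4 + 0))² = -((-5 - 1/(-4 + 0))³)² = -((-5 - 1/(-4))³)² = -((-5 - 1*(-¼))³)² = -((-5 + ¼)³)² = -((-19/4)³)² = -(-6859/64)² = -1*47045881/4096 = -47045881/4096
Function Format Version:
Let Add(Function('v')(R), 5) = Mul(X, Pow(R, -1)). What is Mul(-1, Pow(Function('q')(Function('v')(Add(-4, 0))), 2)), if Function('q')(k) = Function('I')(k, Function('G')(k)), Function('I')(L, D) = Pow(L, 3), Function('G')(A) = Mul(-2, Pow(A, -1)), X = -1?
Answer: Rational(-47045881, 4096) ≈ -11486.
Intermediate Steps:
Function('v')(R) = Add(-5, Mul(-1, Pow(R, -1)))
Function('q')(k) = Pow(k, 3)
Mul(-1, Pow(Function('q')(Function('v')(Add(-4, 0))), 2)) = Mul(-1, Pow(Pow(Add(-5, Mul(-1, Pow(Add(-4, 0), -1))), 3), 2)) = Mul(-1, Pow(Pow(Add(-5, Mul(-1, Pow(-4, -1))), 3), 2)) = Mul(-1, Pow(Pow(Add(-5, Mul(-1, Rational(-1, 4))), 3), 2)) = Mul(-1, Pow(Pow(Add(-5, Rational(1, 4)), 3), 2)) = Mul(-1, Pow(Pow(Rational(-19, 4), 3), 2)) = Mul(-1, Pow(Rational(-6859, 64), 2)) = Mul(-1, Rational(47045881, 4096)) = Rational(-47045881, 4096)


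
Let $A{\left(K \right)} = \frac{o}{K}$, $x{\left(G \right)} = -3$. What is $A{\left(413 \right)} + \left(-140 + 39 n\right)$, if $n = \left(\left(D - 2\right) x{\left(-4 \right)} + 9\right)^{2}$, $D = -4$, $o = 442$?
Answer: $\frac{11684625}{413} \approx 28292.0$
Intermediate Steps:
$n = 729$ ($n = \left(\left(-4 - 2\right) \left(-3\right) + 9\right)^{2} = \left(\left(-6\right) \left(-3\right) + 9\right)^{2} = \left(18 + 9\right)^{2} = 27^{2} = 729$)
$A{\left(K \right)} = \frac{442}{K}$
$A{\left(413 \right)} + \left(-140 + 39 n\right) = \frac{442}{413} + \left(-140 + 39 \cdot 729\right) = 442 \cdot \frac{1}{413} + \left(-140 + 28431\right) = \frac{442}{413} + 28291 = \frac{11684625}{413}$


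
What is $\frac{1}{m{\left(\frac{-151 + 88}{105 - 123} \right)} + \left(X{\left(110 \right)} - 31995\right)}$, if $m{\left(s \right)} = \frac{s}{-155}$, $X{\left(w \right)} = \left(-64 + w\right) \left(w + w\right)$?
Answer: $- \frac{310}{6781257} \approx -4.5714 \cdot 10^{-5}$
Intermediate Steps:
$X{\left(w \right)} = 2 w \left(-64 + w\right)$ ($X{\left(w \right)} = \left(-64 + w\right) 2 w = 2 w \left(-64 + w\right)$)
$m{\left(s \right)} = - \frac{s}{155}$ ($m{\left(s \right)} = s \left(- \frac{1}{155}\right) = - \frac{s}{155}$)
$\frac{1}{m{\left(\frac{-151 + 88}{105 - 123} \right)} + \left(X{\left(110 \right)} - 31995\right)} = \frac{1}{- \frac{\left(-151 + 88\right) \frac{1}{105 - 123}}{155} - \left(31995 - 220 \left(-64 + 110\right)\right)} = \frac{1}{- \frac{\left(-63\right) \frac{1}{-18}}{155} - \left(31995 - 10120\right)} = \frac{1}{- \frac{\left(-63\right) \left(- \frac{1}{18}\right)}{155} + \left(10120 - 31995\right)} = \frac{1}{\left(- \frac{1}{155}\right) \frac{7}{2} - 21875} = \frac{1}{- \frac{7}{310} - 21875} = \frac{1}{- \frac{6781257}{310}} = - \frac{310}{6781257}$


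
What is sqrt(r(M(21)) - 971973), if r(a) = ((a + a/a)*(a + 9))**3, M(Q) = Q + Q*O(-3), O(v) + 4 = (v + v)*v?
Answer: 3*sqrt(119248731687459) ≈ 3.2760e+7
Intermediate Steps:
O(v) = -4 + 2*v**2 (O(v) = -4 + (v + v)*v = -4 + (2*v)*v = -4 + 2*v**2)
M(Q) = 15*Q (M(Q) = Q + Q*(-4 + 2*(-3)**2) = Q + Q*(-4 + 2*9) = Q + Q*(-4 + 18) = Q + Q*14 = Q + 14*Q = 15*Q)
r(a) = (1 + a)**3*(9 + a)**3 (r(a) = ((a + 1)*(9 + a))**3 = ((1 + a)*(9 + a))**3 = (1 + a)**3*(9 + a)**3)
sqrt(r(M(21)) - 971973) = sqrt((1 + 15*21)**3*(9 + 15*21)**3 - 971973) = sqrt((1 + 315)**3*(9 + 315)**3 - 971973) = sqrt(316**3*324**3 - 971973) = sqrt(31554496*34012224 - 971973) = sqrt(1073238586159104 - 971973) = sqrt(1073238585187131) = 3*sqrt(119248731687459)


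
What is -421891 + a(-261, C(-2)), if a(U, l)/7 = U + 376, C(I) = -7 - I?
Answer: -421086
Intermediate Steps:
a(U, l) = 2632 + 7*U (a(U, l) = 7*(U + 376) = 7*(376 + U) = 2632 + 7*U)
-421891 + a(-261, C(-2)) = -421891 + (2632 + 7*(-261)) = -421891 + (2632 - 1827) = -421891 + 805 = -421086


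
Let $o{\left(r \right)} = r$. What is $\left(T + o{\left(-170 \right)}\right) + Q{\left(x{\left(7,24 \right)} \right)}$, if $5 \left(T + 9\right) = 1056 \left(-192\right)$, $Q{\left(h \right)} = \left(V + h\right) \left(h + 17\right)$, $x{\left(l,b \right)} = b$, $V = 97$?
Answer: $- \frac{178842}{5} \approx -35768.0$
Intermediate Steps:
$Q{\left(h \right)} = \left(17 + h\right) \left(97 + h\right)$ ($Q{\left(h \right)} = \left(97 + h\right) \left(h + 17\right) = \left(97 + h\right) \left(17 + h\right) = \left(17 + h\right) \left(97 + h\right)$)
$T = - \frac{202797}{5}$ ($T = -9 + \frac{1056 \left(-192\right)}{5} = -9 + \frac{1}{5} \left(-202752\right) = -9 - \frac{202752}{5} = - \frac{202797}{5} \approx -40559.0$)
$\left(T + o{\left(-170 \right)}\right) + Q{\left(x{\left(7,24 \right)} \right)} = \left(- \frac{202797}{5} - 170\right) + \left(1649 + 24^{2} + 114 \cdot 24\right) = - \frac{203647}{5} + \left(1649 + 576 + 2736\right) = - \frac{203647}{5} + 4961 = - \frac{178842}{5}$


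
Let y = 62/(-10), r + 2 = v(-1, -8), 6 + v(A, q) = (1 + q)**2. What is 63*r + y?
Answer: 12884/5 ≈ 2576.8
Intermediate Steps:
v(A, q) = -6 + (1 + q)**2
r = 41 (r = -2 + (-6 + (1 - 8)**2) = -2 + (-6 + (-7)**2) = -2 + (-6 + 49) = -2 + 43 = 41)
y = -31/5 (y = 62*(-1/10) = -31/5 ≈ -6.2000)
63*r + y = 63*41 - 31/5 = 2583 - 31/5 = 12884/5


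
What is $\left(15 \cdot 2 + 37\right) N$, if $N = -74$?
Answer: $-4958$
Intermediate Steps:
$\left(15 \cdot 2 + 37\right) N = \left(15 \cdot 2 + 37\right) \left(-74\right) = \left(30 + 37\right) \left(-74\right) = 67 \left(-74\right) = -4958$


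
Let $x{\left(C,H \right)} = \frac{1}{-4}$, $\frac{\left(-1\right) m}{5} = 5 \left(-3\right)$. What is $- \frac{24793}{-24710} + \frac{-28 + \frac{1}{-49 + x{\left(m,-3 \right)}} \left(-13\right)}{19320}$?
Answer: $\frac{336529051}{335883030} \approx 1.0019$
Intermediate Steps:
$m = 75$ ($m = - 5 \cdot 5 \left(-3\right) = \left(-5\right) \left(-15\right) = 75$)
$x{\left(C,H \right)} = - \frac{1}{4}$
$- \frac{24793}{-24710} + \frac{-28 + \frac{1}{-49 + x{\left(m,-3 \right)}} \left(-13\right)}{19320} = - \frac{24793}{-24710} + \frac{-28 + \frac{1}{-49 - \frac{1}{4}} \left(-13\right)}{19320} = \left(-24793\right) \left(- \frac{1}{24710}\right) + \left(-28 + \frac{1}{- \frac{197}{4}} \left(-13\right)\right) \frac{1}{19320} = \frac{24793}{24710} + \left(-28 - - \frac{52}{197}\right) \frac{1}{19320} = \frac{24793}{24710} + \left(-28 + \frac{52}{197}\right) \frac{1}{19320} = \frac{24793}{24710} - \frac{683}{475755} = \frac{336529051}{335883030}$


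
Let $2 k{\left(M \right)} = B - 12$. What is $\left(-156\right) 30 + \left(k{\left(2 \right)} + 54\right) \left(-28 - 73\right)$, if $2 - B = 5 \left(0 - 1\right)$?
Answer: $- \frac{19763}{2} \approx -9881.5$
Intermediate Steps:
$B = 7$ ($B = 2 - 5 \left(0 - 1\right) = 2 - 5 \left(-1\right) = 2 - -5 = 2 + 5 = 7$)
$k{\left(M \right)} = - \frac{5}{2}$ ($k{\left(M \right)} = \frac{7 - 12}{2} = \frac{1}{2} \left(-5\right) = - \frac{5}{2}$)
$\left(-156\right) 30 + \left(k{\left(2 \right)} + 54\right) \left(-28 - 73\right) = \left(-156\right) 30 + \left(- \frac{5}{2} + 54\right) \left(-28 - 73\right) = -4680 + \frac{103}{2} \left(-101\right) = -4680 - \frac{10403}{2} = - \frac{19763}{2}$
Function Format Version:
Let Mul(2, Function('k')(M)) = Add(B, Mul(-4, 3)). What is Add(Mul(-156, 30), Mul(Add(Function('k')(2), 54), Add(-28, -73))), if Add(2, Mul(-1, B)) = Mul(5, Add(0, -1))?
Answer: Rational(-19763, 2) ≈ -9881.5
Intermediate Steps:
B = 7 (B = Add(2, Mul(-1, Mul(5, Add(0, -1)))) = Add(2, Mul(-1, Mul(5, -1))) = Add(2, Mul(-1, -5)) = Add(2, 5) = 7)
Function('k')(M) = Rational(-5, 2) (Function('k')(M) = Mul(Rational(1, 2), Add(7, Mul(-4, 3))) = Mul(Rational(1, 2), Add(7, -12)) = Mul(Rational(1, 2), -5) = Rational(-5, 2))
Add(Mul(-156, 30), Mul(Add(Function('k')(2), 54), Add(-28, -73))) = Add(Mul(-156, 30), Mul(Add(Rational(-5, 2), 54), Add(-28, -73))) = Add(-4680, Mul(Rational(103, 2), -101)) = Add(-4680, Rational(-10403, 2)) = Rational(-19763, 2)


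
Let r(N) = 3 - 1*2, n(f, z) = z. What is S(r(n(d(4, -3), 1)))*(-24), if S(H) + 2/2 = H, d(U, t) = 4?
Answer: 0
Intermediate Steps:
r(N) = 1 (r(N) = 3 - 2 = 1)
S(H) = -1 + H
S(r(n(d(4, -3), 1)))*(-24) = (-1 + 1)*(-24) = 0*(-24) = 0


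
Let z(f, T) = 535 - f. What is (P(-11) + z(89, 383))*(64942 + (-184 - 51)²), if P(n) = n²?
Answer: 68134689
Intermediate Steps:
(P(-11) + z(89, 383))*(64942 + (-184 - 51)²) = ((-11)² + (535 - 1*89))*(64942 + (-184 - 51)²) = (121 + (535 - 89))*(64942 + (-235)²) = (121 + 446)*(64942 + 55225) = 567*120167 = 68134689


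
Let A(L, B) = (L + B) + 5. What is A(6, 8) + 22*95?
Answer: 2109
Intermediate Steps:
A(L, B) = 5 + B + L (A(L, B) = (B + L) + 5 = 5 + B + L)
A(6, 8) + 22*95 = (5 + 8 + 6) + 22*95 = 19 + 2090 = 2109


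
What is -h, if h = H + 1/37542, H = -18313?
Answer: 687506645/37542 ≈ 18313.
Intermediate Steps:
h = -687506645/37542 (h = -18313 + 1/37542 = -687506645/37542 ≈ -18313.)
-h = -1*(-687506645/37542) = 687506645/37542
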